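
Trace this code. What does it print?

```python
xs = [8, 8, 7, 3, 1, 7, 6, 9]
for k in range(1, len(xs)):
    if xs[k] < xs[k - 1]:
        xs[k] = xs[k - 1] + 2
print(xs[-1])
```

20

k=1: 8>=8, unchanged → [8, 8, 7, 3, 1, 7, 6, 9]
k=2: 7<8, xs[2] = 8+2 = 10 → [8, 8, 10, 3, 1, 7, 6, 9]
k=3: 3<10, xs[3] = 10+2 = 12 → [8, 8, 10, 12, 1, 7, 6, 9]
k=4: 1<12, xs[4] = 12+2 = 14 → [8, 8, 10, 12, 14, 7, 6, 9]
k=5: 7<14, xs[5] = 14+2 = 16 → [8, 8, 10, 12, 14, 16, 6, 9]
k=6: 6<16, xs[6] = 16+2 = 18 → [8, 8, 10, 12, 14, 16, 18, 9]
k=7: 9<18, xs[7] = 18+2 = 20 → [8, 8, 10, 12, 14, 16, 18, 20]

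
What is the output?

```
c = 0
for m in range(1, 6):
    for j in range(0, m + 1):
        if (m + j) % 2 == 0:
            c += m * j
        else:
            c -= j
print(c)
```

73

m=1,j=0: odd sum, c = 0-0 = 0
m=1,j=1: even sum, c = 0+1 = 1
m=2,j=0: even sum, c = 1+0 = 1
m=2,j=1: odd sum, c = 1-1 = 0
m=2,j=2: even sum, c = 0+4 = 4
m=3,j=0: odd sum, c = 4-0 = 4
m=3,j=1: even sum, c = 4+3 = 7
m=3,j=2: odd sum, c = 7-2 = 5
m=3,j=3: even sum, c = 5+9 = 14
m=4,j=0: even sum, c = 14+0 = 14
m=4,j=1: odd sum, c = 14-1 = 13
m=4,j=2: even sum, c = 13+8 = 21
m=4,j=3: odd sum, c = 21-3 = 18
m=4,j=4: even sum, c = 18+16 = 34
m=5,j=0: odd sum, c = 34-0 = 34
m=5,j=1: even sum, c = 34+5 = 39
m=5,j=2: odd sum, c = 39-2 = 37
m=5,j=3: even sum, c = 37+15 = 52
m=5,j=4: odd sum, c = 52-4 = 48
m=5,j=5: even sum, c = 48+25 = 73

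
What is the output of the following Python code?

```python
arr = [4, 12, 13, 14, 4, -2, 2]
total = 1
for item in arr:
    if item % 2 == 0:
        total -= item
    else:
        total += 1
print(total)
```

item=4: even, total = 1-4 = -3
item=12: even, total = (-3)-12 = -15
item=13: not even, total = (-15)+1 = -14
item=14: even, total = (-14)-14 = -28
item=4: even, total = (-28)-4 = -32
item=-2: even, total = (-32)-(-2) = -30
item=2: even, total = (-30)-2 = -32

-32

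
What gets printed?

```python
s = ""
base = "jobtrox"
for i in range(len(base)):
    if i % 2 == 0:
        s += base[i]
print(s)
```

jbrx

i=0: add 'j' → 'j'
i=1: skip
i=2: add 'b' → 'jb'
i=3: skip
i=4: add 'r' → 'jbr'
i=5: skip
i=6: add 'x' → 'jbrx'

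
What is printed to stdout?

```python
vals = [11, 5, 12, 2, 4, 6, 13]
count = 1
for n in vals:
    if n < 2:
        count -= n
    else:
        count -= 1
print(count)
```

-6

n=11: not <2, count = 1-1 = 0
n=5: not <2, count = 0-1 = -1
n=12: not <2, count = (-1)-1 = -2
n=2: not <2, count = (-2)-1 = -3
n=4: not <2, count = (-3)-1 = -4
n=6: not <2, count = (-4)-1 = -5
n=13: not <2, count = (-5)-1 = -6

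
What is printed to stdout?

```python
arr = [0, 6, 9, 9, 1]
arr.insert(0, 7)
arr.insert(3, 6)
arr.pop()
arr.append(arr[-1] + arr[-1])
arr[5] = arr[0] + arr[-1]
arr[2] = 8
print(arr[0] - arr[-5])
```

-1

insert 7 at 0 → [7, 0, 6, 9, 9, 1]
insert 6 at 3 → [7, 0, 6, 6, 9, 9, 1]
pop() removes 1 → [7, 0, 6, 6, 9, 9]
append arr[-1]+arr[-1] = 9+9 = 18 → [7, 0, 6, 6, 9, 9, 18]
arr[5] = arr[0]+arr[-1] = 7+18 = 25 → [7, 0, 6, 6, 9, 25, 18]
arr[2] = 8 → [7, 0, 8, 6, 9, 25, 18]
arr[0]-arr[-5] = 7-8 = -1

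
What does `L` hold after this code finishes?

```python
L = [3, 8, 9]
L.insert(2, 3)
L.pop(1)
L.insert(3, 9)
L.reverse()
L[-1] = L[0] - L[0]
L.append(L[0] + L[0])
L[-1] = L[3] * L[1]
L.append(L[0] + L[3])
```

insert 3 at 2 → [3, 8, 3, 9]
pop(1) removes 8 → [3, 3, 9]
insert 9 at 3 → [3, 3, 9, 9]
reverse → [9, 9, 3, 3]
L[-1] = L[0]-L[0] = 9-9 = 0 → [9, 9, 3, 0]
append L[0]+L[0] = 9+9 = 18 → [9, 9, 3, 0, 18]
L[-1] = L[3]*L[1] = 0*9 = 0 → [9, 9, 3, 0, 0]
append L[0]+L[3] = 9+0 = 9 → [9, 9, 3, 0, 0, 9]

[9, 9, 3, 0, 0, 9]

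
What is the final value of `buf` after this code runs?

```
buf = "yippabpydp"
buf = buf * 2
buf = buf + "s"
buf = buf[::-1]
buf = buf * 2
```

repeat ×2 → 'yippabpydpyippabpydp'
+ 's' → 'yippabpydpyippabpydps'
reverse → 'spdypbappiypdypbappiy'
repeat ×2 → 'spdypbappiypdypbappiyspdypbappiypdypbappiy'

'spdypbappiypdypbappiyspdypbappiypdypbappiy'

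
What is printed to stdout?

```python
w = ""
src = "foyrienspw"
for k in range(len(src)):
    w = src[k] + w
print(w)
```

k=0: prepend 'f' → 'f'
k=1: prepend 'o' → 'of'
k=2: prepend 'y' → 'yof'
k=3: prepend 'r' → 'ryof'
k=4: prepend 'i' → 'iryof'
k=5: prepend 'e' → 'eiryof'
k=6: prepend 'n' → 'neiryof'
k=7: prepend 's' → 'sneiryof'
k=8: prepend 'p' → 'psneiryof'
k=9: prepend 'w' → 'wpsneiryof'

wpsneiryof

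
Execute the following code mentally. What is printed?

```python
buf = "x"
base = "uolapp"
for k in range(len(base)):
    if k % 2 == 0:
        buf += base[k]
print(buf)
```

k=0: add 'u' → 'xu'
k=1: skip
k=2: add 'l' → 'xul'
k=3: skip
k=4: add 'p' → 'xulp'
k=5: skip

xulp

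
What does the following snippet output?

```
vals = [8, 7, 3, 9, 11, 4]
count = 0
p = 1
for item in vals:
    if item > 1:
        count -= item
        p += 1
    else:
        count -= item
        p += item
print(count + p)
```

item=8: >1, count = 0-8 = -8; p=2
item=7: >1, count = (-8)-7 = -15; p=3
item=3: >1, count = (-15)-3 = -18; p=4
item=9: >1, count = (-18)-9 = -27; p=5
item=11: >1, count = (-27)-11 = -38; p=6
item=4: >1, count = (-38)-4 = -42; p=7
count+p = (-42)+7 = -35

-35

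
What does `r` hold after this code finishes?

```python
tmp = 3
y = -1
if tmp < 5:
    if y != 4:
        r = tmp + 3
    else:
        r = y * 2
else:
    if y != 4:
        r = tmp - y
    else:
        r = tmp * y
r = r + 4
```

10

tmp=3, y=-1
tmp < 5 is True; y != 4 is True
→ r = tmp + 3 = 6
r = 6+4 = 10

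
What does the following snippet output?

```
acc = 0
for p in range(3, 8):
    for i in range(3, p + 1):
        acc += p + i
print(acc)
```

150

p=3,i=3: acc = 0+6 = 6
p=4,i=3: acc = 6+7 = 13
p=4,i=4: acc = 13+8 = 21
p=5,i=3: acc = 21+8 = 29
p=5,i=4: acc = 29+9 = 38
p=5,i=5: acc = 38+10 = 48
p=6,i=3: acc = 48+9 = 57
p=6,i=4: acc = 57+10 = 67
p=6,i=5: acc = 67+11 = 78
p=6,i=6: acc = 78+12 = 90
p=7,i=3: acc = 90+10 = 100
p=7,i=4: acc = 100+11 = 111
p=7,i=5: acc = 111+12 = 123
p=7,i=6: acc = 123+13 = 136
p=7,i=7: acc = 136+14 = 150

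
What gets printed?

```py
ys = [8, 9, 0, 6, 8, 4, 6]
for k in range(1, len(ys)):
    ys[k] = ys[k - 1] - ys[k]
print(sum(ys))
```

k=1: ys[1] = 8-9 = -1 → [8, -1, 0, 6, 8, 4, 6]
k=2: ys[2] = (-1)-0 = -1 → [8, -1, -1, 6, 8, 4, 6]
k=3: ys[3] = (-1)-6 = -7 → [8, -1, -1, -7, 8, 4, 6]
k=4: ys[4] = (-7)-8 = -15 → [8, -1, -1, -7, -15, 4, 6]
k=5: ys[5] = (-15)-4 = -19 → [8, -1, -1, -7, -15, -19, 6]
k=6: ys[6] = (-19)-6 = -25 → [8, -1, -1, -7, -15, -19, -25]
sum = -60

-60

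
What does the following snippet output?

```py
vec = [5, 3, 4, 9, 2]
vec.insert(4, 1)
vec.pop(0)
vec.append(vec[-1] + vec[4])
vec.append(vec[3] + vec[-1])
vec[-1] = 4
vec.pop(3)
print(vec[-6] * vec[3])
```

insert 1 at 4 → [5, 3, 4, 9, 1, 2]
pop(0) removes 5 → [3, 4, 9, 1, 2]
append vec[-1]+vec[4] = 2+2 = 4 → [3, 4, 9, 1, 2, 4]
append vec[3]+vec[-1] = 1+4 = 5 → [3, 4, 9, 1, 2, 4, 5]
vec[-1] = 4 → [3, 4, 9, 1, 2, 4, 4]
pop(3) removes 1 → [3, 4, 9, 2, 4, 4]
vec[-6]*vec[3] = 3*2 = 6

6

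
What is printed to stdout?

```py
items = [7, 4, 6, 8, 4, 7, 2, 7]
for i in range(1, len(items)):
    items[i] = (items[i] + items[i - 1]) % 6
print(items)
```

[7, 5, 5, 1, 5, 0, 2, 3]

i=1: items[1] = (4+7)%6 = 5 → [7, 5, 6, 8, 4, 7, 2, 7]
i=2: items[2] = (6+5)%6 = 5 → [7, 5, 5, 8, 4, 7, 2, 7]
i=3: items[3] = (8+5)%6 = 1 → [7, 5, 5, 1, 4, 7, 2, 7]
i=4: items[4] = (4+1)%6 = 5 → [7, 5, 5, 1, 5, 7, 2, 7]
i=5: items[5] = (7+5)%6 = 0 → [7, 5, 5, 1, 5, 0, 2, 7]
i=6: items[6] = (2+0)%6 = 2 → [7, 5, 5, 1, 5, 0, 2, 7]
i=7: items[7] = (7+2)%6 = 3 → [7, 5, 5, 1, 5, 0, 2, 3]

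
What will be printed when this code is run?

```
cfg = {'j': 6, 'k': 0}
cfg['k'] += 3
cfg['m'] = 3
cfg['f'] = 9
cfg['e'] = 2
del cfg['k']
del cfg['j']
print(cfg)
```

{'m': 3, 'f': 9, 'e': 2}

cfg['k'] = 0+3 = 3 → {'j': 6, 'k': 3}
cfg['m'] = 3 → {'j': 6, 'k': 3, 'm': 3}
cfg['f'] = 9 → {'j': 6, 'k': 3, 'm': 3, 'f': 9}
cfg['e'] = 2 → {'j': 6, 'k': 3, 'm': 3, 'f': 9, 'e': 2}
del 'k' → {'j': 6, 'm': 3, 'f': 9, 'e': 2}
del 'j' → {'m': 3, 'f': 9, 'e': 2}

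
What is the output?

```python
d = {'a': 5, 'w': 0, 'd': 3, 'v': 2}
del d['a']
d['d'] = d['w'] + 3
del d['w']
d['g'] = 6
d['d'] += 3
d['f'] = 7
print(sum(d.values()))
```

21

del 'a' → {'w': 0, 'd': 3, 'v': 2}
d['d'] = d['w']+3 = 3 → {'w': 0, 'd': 3, 'v': 2}
del 'w' → {'d': 3, 'v': 2}
d['g'] = 6 → {'d': 3, 'v': 2, 'g': 6}
d['d'] = 3+3 = 6 → {'d': 6, 'v': 2, 'g': 6}
d['f'] = 7 → {'d': 6, 'v': 2, 'g': 6, 'f': 7}
sum of values = 21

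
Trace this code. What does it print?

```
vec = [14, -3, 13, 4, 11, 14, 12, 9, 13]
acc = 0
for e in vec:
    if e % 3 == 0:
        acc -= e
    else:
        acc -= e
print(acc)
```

e=14: not %3==0, acc = 0-14 = -14
e=-3: %3==0, acc = (-14)-(-3) = -11
e=13: not %3==0, acc = (-11)-13 = -24
e=4: not %3==0, acc = (-24)-4 = -28
e=11: not %3==0, acc = (-28)-11 = -39
e=14: not %3==0, acc = (-39)-14 = -53
e=12: %3==0, acc = (-53)-12 = -65
e=9: %3==0, acc = (-65)-9 = -74
e=13: not %3==0, acc = (-74)-13 = -87

-87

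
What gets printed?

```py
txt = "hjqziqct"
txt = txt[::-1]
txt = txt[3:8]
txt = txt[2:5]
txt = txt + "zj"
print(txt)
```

qjhzj

reverse → 'tcqizqjh'
slice [3:8] → 'izqjh'
slice [2:5] → 'qjh'
+ 'zj' → 'qjhzj'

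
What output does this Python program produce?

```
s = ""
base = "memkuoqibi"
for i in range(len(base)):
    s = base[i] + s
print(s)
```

ibiqoukmem

i=0: prepend 'm' → 'm'
i=1: prepend 'e' → 'em'
i=2: prepend 'm' → 'mem'
i=3: prepend 'k' → 'kmem'
i=4: prepend 'u' → 'ukmem'
i=5: prepend 'o' → 'oukmem'
i=6: prepend 'q' → 'qoukmem'
i=7: prepend 'i' → 'iqoukmem'
i=8: prepend 'b' → 'biqoukmem'
i=9: prepend 'i' → 'ibiqoukmem'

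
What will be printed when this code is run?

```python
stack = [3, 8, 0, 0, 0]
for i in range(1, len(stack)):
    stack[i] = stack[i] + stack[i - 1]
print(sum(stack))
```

47

i=1: stack[1] = 8+3 = 11 → [3, 11, 0, 0, 0]
i=2: stack[2] = 0+11 = 11 → [3, 11, 11, 0, 0]
i=3: stack[3] = 0+11 = 11 → [3, 11, 11, 11, 0]
i=4: stack[4] = 0+11 = 11 → [3, 11, 11, 11, 11]
sum = 47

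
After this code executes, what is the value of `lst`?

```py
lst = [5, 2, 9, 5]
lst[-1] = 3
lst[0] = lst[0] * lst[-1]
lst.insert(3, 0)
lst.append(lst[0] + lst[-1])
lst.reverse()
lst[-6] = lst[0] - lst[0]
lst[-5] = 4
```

[0, 4, 0, 9, 2, 15]

lst[-1] = 3 → [5, 2, 9, 3]
lst[0] = lst[0]*lst[-1] = 5*3 = 15 → [15, 2, 9, 3]
insert 0 at 3 → [15, 2, 9, 0, 3]
append lst[0]+lst[-1] = 15+3 = 18 → [15, 2, 9, 0, 3, 18]
reverse → [18, 3, 0, 9, 2, 15]
lst[-6] = lst[0]-lst[0] = 18-18 = 0 → [0, 3, 0, 9, 2, 15]
lst[-5] = 4 → [0, 4, 0, 9, 2, 15]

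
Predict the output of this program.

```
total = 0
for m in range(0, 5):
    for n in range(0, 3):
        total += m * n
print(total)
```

30

m=0,n=0: total = 0+0 = 0
m=0,n=1: total = 0+0 = 0
m=0,n=2: total = 0+0 = 0
m=1,n=0: total = 0+0 = 0
m=1,n=1: total = 0+1 = 1
m=1,n=2: total = 1+2 = 3
m=2,n=0: total = 3+0 = 3
m=2,n=1: total = 3+2 = 5
m=2,n=2: total = 5+4 = 9
m=3,n=0: total = 9+0 = 9
m=3,n=1: total = 9+3 = 12
m=3,n=2: total = 12+6 = 18
m=4,n=0: total = 18+0 = 18
m=4,n=1: total = 18+4 = 22
m=4,n=2: total = 22+8 = 30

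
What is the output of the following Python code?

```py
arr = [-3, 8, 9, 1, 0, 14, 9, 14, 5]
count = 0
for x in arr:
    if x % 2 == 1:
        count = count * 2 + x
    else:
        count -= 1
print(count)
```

25

x=-3: odd, count = 0*2+(-3) = -3
x=8: not odd, count = (-3)-1 = -4
x=9: odd, count = (-4)*2+9 = 1
x=1: odd, count = 1*2+1 = 3
x=0: not odd, count = 3-1 = 2
x=14: not odd, count = 2-1 = 1
x=9: odd, count = 1*2+9 = 11
x=14: not odd, count = 11-1 = 10
x=5: odd, count = 10*2+5 = 25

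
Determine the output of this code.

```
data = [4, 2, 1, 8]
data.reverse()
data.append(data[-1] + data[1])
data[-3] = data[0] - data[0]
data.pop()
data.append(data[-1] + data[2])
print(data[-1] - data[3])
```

0

reverse → [8, 1, 2, 4]
append data[-1]+data[1] = 4+1 = 5 → [8, 1, 2, 4, 5]
data[-3] = data[0]-data[0] = 8-8 = 0 → [8, 1, 0, 4, 5]
pop() removes 5 → [8, 1, 0, 4]
append data[-1]+data[2] = 4+0 = 4 → [8, 1, 0, 4, 4]
data[-1]-data[3] = 4-4 = 0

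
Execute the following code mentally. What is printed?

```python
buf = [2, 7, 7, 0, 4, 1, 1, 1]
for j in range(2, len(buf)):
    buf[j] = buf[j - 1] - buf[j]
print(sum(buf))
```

-13

j=2: buf[2] = 7-7 = 0 → [2, 7, 0, 0, 4, 1, 1, 1]
j=3: buf[3] = 0-0 = 0 → [2, 7, 0, 0, 4, 1, 1, 1]
j=4: buf[4] = 0-4 = -4 → [2, 7, 0, 0, -4, 1, 1, 1]
j=5: buf[5] = (-4)-1 = -5 → [2, 7, 0, 0, -4, -5, 1, 1]
j=6: buf[6] = (-5)-1 = -6 → [2, 7, 0, 0, -4, -5, -6, 1]
j=7: buf[7] = (-6)-1 = -7 → [2, 7, 0, 0, -4, -5, -6, -7]
sum = -13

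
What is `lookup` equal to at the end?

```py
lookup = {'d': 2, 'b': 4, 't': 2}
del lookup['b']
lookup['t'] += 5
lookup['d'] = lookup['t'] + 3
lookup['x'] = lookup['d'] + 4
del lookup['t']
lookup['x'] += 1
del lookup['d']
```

del 'b' → {'d': 2, 't': 2}
lookup['t'] = 2+5 = 7 → {'d': 2, 't': 7}
lookup['d'] = lookup['t']+3 = 10 → {'d': 10, 't': 7}
lookup['x'] = lookup['d']+4 = 14 → {'d': 10, 't': 7, 'x': 14}
del 't' → {'d': 10, 'x': 14}
lookup['x'] = 14+1 = 15 → {'d': 10, 'x': 15}
del 'd' → {'x': 15}

{'x': 15}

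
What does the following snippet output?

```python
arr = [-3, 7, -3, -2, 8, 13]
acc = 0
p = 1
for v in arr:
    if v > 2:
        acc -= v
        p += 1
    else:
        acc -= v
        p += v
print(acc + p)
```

v=-3: not >2, acc = 0-(-3) = 3; p=-2
v=7: >2, acc = 3-7 = -4; p=-1
v=-3: not >2, acc = (-4)-(-3) = -1; p=-4
v=-2: not >2, acc = (-1)-(-2) = 1; p=-6
v=8: >2, acc = 1-8 = -7; p=-5
v=13: >2, acc = (-7)-13 = -20; p=-4
acc+p = (-20)+(-4) = -24

-24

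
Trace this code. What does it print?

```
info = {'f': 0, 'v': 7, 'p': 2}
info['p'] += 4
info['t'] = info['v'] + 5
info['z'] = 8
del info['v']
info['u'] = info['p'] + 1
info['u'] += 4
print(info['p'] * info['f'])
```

0

info['p'] = 2+4 = 6 → {'f': 0, 'v': 7, 'p': 6}
info['t'] = info['v']+5 = 12 → {'f': 0, 'v': 7, 'p': 6, 't': 12}
info['z'] = 8 → {'f': 0, 'v': 7, 'p': 6, 't': 12, 'z': 8}
del 'v' → {'f': 0, 'p': 6, 't': 12, 'z': 8}
info['u'] = info['p']+1 = 7 → {'f': 0, 'p': 6, 't': 12, 'z': 8, 'u': 7}
info['u'] = 7+4 = 11 → {'f': 0, 'p': 6, 't': 12, 'z': 8, 'u': 11}
info['p']*info['f'] = 6*0 = 0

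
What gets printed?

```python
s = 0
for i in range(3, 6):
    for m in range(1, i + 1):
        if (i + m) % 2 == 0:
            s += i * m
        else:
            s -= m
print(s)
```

69

i=3,m=1: even sum, s = 0+3 = 3
i=3,m=2: odd sum, s = 3-2 = 1
i=3,m=3: even sum, s = 1+9 = 10
i=4,m=1: odd sum, s = 10-1 = 9
i=4,m=2: even sum, s = 9+8 = 17
i=4,m=3: odd sum, s = 17-3 = 14
i=4,m=4: even sum, s = 14+16 = 30
i=5,m=1: even sum, s = 30+5 = 35
i=5,m=2: odd sum, s = 35-2 = 33
i=5,m=3: even sum, s = 33+15 = 48
i=5,m=4: odd sum, s = 48-4 = 44
i=5,m=5: even sum, s = 44+25 = 69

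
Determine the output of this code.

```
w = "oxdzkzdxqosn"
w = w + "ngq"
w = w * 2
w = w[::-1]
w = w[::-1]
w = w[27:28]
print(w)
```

+ 'ngq' → 'oxdzkzdxqosnngq'
repeat ×2 → 'oxdzkzdxqosnngqoxdzkzdxqosnngq'
reverse → 'qgnnsoqxdzkzdxoqgnnsoqxdzkzdxo'
reverse → 'oxdzkzdxqosnngqoxdzkzdxqosnngq'
slice [27:28] → 'n'

n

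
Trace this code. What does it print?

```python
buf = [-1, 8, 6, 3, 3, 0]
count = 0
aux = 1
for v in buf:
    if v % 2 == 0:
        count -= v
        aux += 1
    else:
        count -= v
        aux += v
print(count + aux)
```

-10

v=-1: not even, count = 0-(-1) = 1; aux=0
v=8: even, count = 1-8 = -7; aux=1
v=6: even, count = (-7)-6 = -13; aux=2
v=3: not even, count = (-13)-3 = -16; aux=5
v=3: not even, count = (-16)-3 = -19; aux=8
v=0: even, count = (-19)-0 = -19; aux=9
count+aux = (-19)+9 = -10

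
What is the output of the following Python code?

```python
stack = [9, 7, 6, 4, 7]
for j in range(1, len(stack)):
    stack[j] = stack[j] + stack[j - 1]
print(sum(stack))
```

106

j=1: stack[1] = 7+9 = 16 → [9, 16, 6, 4, 7]
j=2: stack[2] = 6+16 = 22 → [9, 16, 22, 4, 7]
j=3: stack[3] = 4+22 = 26 → [9, 16, 22, 26, 7]
j=4: stack[4] = 7+26 = 33 → [9, 16, 22, 26, 33]
sum = 106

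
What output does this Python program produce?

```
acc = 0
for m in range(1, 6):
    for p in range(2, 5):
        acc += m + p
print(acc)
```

m=1,p=2: acc = 0+3 = 3
m=1,p=3: acc = 3+4 = 7
m=1,p=4: acc = 7+5 = 12
m=2,p=2: acc = 12+4 = 16
m=2,p=3: acc = 16+5 = 21
m=2,p=4: acc = 21+6 = 27
m=3,p=2: acc = 27+5 = 32
m=3,p=3: acc = 32+6 = 38
m=3,p=4: acc = 38+7 = 45
m=4,p=2: acc = 45+6 = 51
m=4,p=3: acc = 51+7 = 58
m=4,p=4: acc = 58+8 = 66
m=5,p=2: acc = 66+7 = 73
m=5,p=3: acc = 73+8 = 81
m=5,p=4: acc = 81+9 = 90

90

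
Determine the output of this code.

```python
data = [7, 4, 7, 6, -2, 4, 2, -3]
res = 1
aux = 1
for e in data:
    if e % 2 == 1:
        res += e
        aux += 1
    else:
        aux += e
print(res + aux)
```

e=7: odd, res = 1+7 = 8; aux=2
e=4: not odd; aux=6
e=7: odd, res = 8+7 = 15; aux=7
e=6: not odd; aux=13
e=-2: not odd; aux=11
e=4: not odd; aux=15
e=2: not odd; aux=17
e=-3: odd, res = 15+(-3) = 12; aux=18
res+aux = 12+18 = 30

30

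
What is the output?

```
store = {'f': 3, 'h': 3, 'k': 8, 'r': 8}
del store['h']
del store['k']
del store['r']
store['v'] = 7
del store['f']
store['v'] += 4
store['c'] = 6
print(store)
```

{'v': 11, 'c': 6}

del 'h' → {'f': 3, 'k': 8, 'r': 8}
del 'k' → {'f': 3, 'r': 8}
del 'r' → {'f': 3}
store['v'] = 7 → {'f': 3, 'v': 7}
del 'f' → {'v': 7}
store['v'] = 7+4 = 11 → {'v': 11}
store['c'] = 6 → {'v': 11, 'c': 6}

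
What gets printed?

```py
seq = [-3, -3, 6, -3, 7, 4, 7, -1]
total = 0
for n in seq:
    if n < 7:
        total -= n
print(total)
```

0

n=-3: <7, total = 0-(-3) = 3
n=-3: <7, total = 3-(-3) = 6
n=6: <7, total = 6-6 = 0
n=-3: <7, total = 0-(-3) = 3
n=7: not <7
n=4: <7, total = 3-4 = -1
n=7: not <7
n=-1: <7, total = (-1)-(-1) = 0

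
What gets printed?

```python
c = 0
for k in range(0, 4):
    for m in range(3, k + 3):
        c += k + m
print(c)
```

36

k=1,m=3: c = 0+4 = 4
k=2,m=3: c = 4+5 = 9
k=2,m=4: c = 9+6 = 15
k=3,m=3: c = 15+6 = 21
k=3,m=4: c = 21+7 = 28
k=3,m=5: c = 28+8 = 36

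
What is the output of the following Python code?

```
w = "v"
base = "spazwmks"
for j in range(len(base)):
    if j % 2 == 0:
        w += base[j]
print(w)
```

vsawk

j=0: add 's' → 'vs'
j=1: skip
j=2: add 'a' → 'vsa'
j=3: skip
j=4: add 'w' → 'vsaw'
j=5: skip
j=6: add 'k' → 'vsawk'
j=7: skip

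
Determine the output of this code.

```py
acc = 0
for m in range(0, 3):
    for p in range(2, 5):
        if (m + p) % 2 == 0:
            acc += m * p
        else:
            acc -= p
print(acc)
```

3

m=0,p=2: even sum, acc = 0+0 = 0
m=0,p=3: odd sum, acc = 0-3 = -3
m=0,p=4: even sum, acc = (-3)+0 = -3
m=1,p=2: odd sum, acc = (-3)-2 = -5
m=1,p=3: even sum, acc = (-5)+3 = -2
m=1,p=4: odd sum, acc = (-2)-4 = -6
m=2,p=2: even sum, acc = (-6)+4 = -2
m=2,p=3: odd sum, acc = (-2)-3 = -5
m=2,p=4: even sum, acc = (-5)+8 = 3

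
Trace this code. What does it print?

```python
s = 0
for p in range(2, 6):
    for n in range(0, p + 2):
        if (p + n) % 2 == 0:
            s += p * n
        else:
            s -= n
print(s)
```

p=2,n=0: even sum, s = 0+0 = 0
p=2,n=1: odd sum, s = 0-1 = -1
p=2,n=2: even sum, s = (-1)+4 = 3
p=2,n=3: odd sum, s = 3-3 = 0
p=3,n=0: odd sum, s = 0-0 = 0
p=3,n=1: even sum, s = 0+3 = 3
p=3,n=2: odd sum, s = 3-2 = 1
p=3,n=3: even sum, s = 1+9 = 10
p=3,n=4: odd sum, s = 10-4 = 6
p=4,n=0: even sum, s = 6+0 = 6
p=4,n=1: odd sum, s = 6-1 = 5
p=4,n=2: even sum, s = 5+8 = 13
p=4,n=3: odd sum, s = 13-3 = 10
p=4,n=4: even sum, s = 10+16 = 26
p=4,n=5: odd sum, s = 26-5 = 21
p=5,n=0: odd sum, s = 21-0 = 21
p=5,n=1: even sum, s = 21+5 = 26
p=5,n=2: odd sum, s = 26-2 = 24
p=5,n=3: even sum, s = 24+15 = 39
p=5,n=4: odd sum, s = 39-4 = 35
p=5,n=5: even sum, s = 35+25 = 60
p=5,n=6: odd sum, s = 60-6 = 54

54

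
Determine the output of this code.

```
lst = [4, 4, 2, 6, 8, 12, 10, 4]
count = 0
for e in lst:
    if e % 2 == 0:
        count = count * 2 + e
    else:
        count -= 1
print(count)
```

e=4: even, count = 0*2+4 = 4
e=4: even, count = 4*2+4 = 12
e=2: even, count = 12*2+2 = 26
e=6: even, count = 26*2+6 = 58
e=8: even, count = 58*2+8 = 124
e=12: even, count = 124*2+12 = 260
e=10: even, count = 260*2+10 = 530
e=4: even, count = 530*2+4 = 1064

1064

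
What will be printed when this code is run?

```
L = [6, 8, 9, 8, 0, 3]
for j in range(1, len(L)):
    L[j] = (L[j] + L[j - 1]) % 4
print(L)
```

[6, 2, 3, 3, 3, 2]

j=1: L[1] = (8+6)%4 = 2 → [6, 2, 9, 8, 0, 3]
j=2: L[2] = (9+2)%4 = 3 → [6, 2, 3, 8, 0, 3]
j=3: L[3] = (8+3)%4 = 3 → [6, 2, 3, 3, 0, 3]
j=4: L[4] = (0+3)%4 = 3 → [6, 2, 3, 3, 3, 3]
j=5: L[5] = (3+3)%4 = 2 → [6, 2, 3, 3, 3, 2]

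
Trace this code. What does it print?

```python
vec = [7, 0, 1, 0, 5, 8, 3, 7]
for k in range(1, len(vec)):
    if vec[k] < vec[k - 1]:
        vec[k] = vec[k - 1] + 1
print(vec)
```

k=1: 0<7, vec[1] = 7+1 = 8 → [7, 8, 1, 0, 5, 8, 3, 7]
k=2: 1<8, vec[2] = 8+1 = 9 → [7, 8, 9, 0, 5, 8, 3, 7]
k=3: 0<9, vec[3] = 9+1 = 10 → [7, 8, 9, 10, 5, 8, 3, 7]
k=4: 5<10, vec[4] = 10+1 = 11 → [7, 8, 9, 10, 11, 8, 3, 7]
k=5: 8<11, vec[5] = 11+1 = 12 → [7, 8, 9, 10, 11, 12, 3, 7]
k=6: 3<12, vec[6] = 12+1 = 13 → [7, 8, 9, 10, 11, 12, 13, 7]
k=7: 7<13, vec[7] = 13+1 = 14 → [7, 8, 9, 10, 11, 12, 13, 14]

[7, 8, 9, 10, 11, 12, 13, 14]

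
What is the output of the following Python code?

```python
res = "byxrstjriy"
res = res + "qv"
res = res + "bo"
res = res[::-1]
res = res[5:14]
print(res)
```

+ 'qv' → 'byxrstjriyqv'
+ 'bo' → 'byxrstjriyqvbo'
reverse → 'obvqyirjtsrxyb'
slice [5:14] → 'irjtsrxyb'

irjtsrxyb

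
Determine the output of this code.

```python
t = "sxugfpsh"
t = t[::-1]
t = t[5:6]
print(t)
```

reverse → 'hspfguxs'
slice [5:6] → 'u'

u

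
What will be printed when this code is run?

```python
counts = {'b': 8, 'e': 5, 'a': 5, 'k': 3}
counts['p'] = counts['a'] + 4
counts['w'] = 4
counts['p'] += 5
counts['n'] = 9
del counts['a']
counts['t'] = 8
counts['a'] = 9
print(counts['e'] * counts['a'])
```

45

counts['p'] = counts['a']+4 = 9 → {'b': 8, 'e': 5, 'a': 5, 'k': 3, 'p': 9}
counts['w'] = 4 → {'b': 8, 'e': 5, 'a': 5, 'k': 3, 'p': 9, 'w': 4}
counts['p'] = 9+5 = 14 → {'b': 8, 'e': 5, 'a': 5, 'k': 3, 'p': 14, 'w': 4}
counts['n'] = 9 → {'b': 8, 'e': 5, 'a': 5, 'k': 3, 'p': 14, 'w': 4, 'n': 9}
del 'a' → {'b': 8, 'e': 5, 'k': 3, 'p': 14, 'w': 4, 'n': 9}
counts['t'] = 8 → {'b': 8, 'e': 5, 'k': 3, 'p': 14, 'w': 4, 'n': 9, 't': 8}
counts['a'] = 9 → {'b': 8, 'e': 5, 'k': 3, 'p': 14, 'w': 4, 'n': 9, 't': 8, 'a': 9}
counts['e']*counts['a'] = 5*9 = 45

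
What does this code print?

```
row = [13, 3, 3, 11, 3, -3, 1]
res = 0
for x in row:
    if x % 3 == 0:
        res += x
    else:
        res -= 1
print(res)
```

3

x=13: not %3==0, res = 0-1 = -1
x=3: %3==0, res = (-1)+3 = 2
x=3: %3==0, res = 2+3 = 5
x=11: not %3==0, res = 5-1 = 4
x=3: %3==0, res = 4+3 = 7
x=-3: %3==0, res = 7+(-3) = 4
x=1: not %3==0, res = 4-1 = 3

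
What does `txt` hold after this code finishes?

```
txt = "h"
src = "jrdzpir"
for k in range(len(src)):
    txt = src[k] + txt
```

k=0: prepend 'j' → 'jh'
k=1: prepend 'r' → 'rjh'
k=2: prepend 'd' → 'drjh'
k=3: prepend 'z' → 'zdrjh'
k=4: prepend 'p' → 'pzdrjh'
k=5: prepend 'i' → 'ipzdrjh'
k=6: prepend 'r' → 'ripzdrjh'

'ripzdrjh'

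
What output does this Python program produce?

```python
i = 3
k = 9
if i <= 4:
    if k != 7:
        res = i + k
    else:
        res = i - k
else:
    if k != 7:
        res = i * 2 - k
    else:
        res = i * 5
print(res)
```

12

i=3, k=9
i <= 4 is True; k != 7 is True
→ res = i + k = 12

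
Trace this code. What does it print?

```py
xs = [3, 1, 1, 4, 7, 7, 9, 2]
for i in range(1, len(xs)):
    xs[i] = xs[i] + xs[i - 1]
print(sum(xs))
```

126

i=1: xs[1] = 1+3 = 4 → [3, 4, 1, 4, 7, 7, 9, 2]
i=2: xs[2] = 1+4 = 5 → [3, 4, 5, 4, 7, 7, 9, 2]
i=3: xs[3] = 4+5 = 9 → [3, 4, 5, 9, 7, 7, 9, 2]
i=4: xs[4] = 7+9 = 16 → [3, 4, 5, 9, 16, 7, 9, 2]
i=5: xs[5] = 7+16 = 23 → [3, 4, 5, 9, 16, 23, 9, 2]
i=6: xs[6] = 9+23 = 32 → [3, 4, 5, 9, 16, 23, 32, 2]
i=7: xs[7] = 2+32 = 34 → [3, 4, 5, 9, 16, 23, 32, 34]
sum = 126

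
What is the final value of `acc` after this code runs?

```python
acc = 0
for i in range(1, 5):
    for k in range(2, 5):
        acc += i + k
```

i=1,k=2: acc = 0+3 = 3
i=1,k=3: acc = 3+4 = 7
i=1,k=4: acc = 7+5 = 12
i=2,k=2: acc = 12+4 = 16
i=2,k=3: acc = 16+5 = 21
i=2,k=4: acc = 21+6 = 27
i=3,k=2: acc = 27+5 = 32
i=3,k=3: acc = 32+6 = 38
i=3,k=4: acc = 38+7 = 45
i=4,k=2: acc = 45+6 = 51
i=4,k=3: acc = 51+7 = 58
i=4,k=4: acc = 58+8 = 66

66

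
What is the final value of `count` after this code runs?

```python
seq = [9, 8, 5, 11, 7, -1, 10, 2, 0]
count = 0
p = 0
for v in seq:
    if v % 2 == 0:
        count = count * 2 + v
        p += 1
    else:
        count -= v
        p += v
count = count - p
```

-247

v=9: not even, count = 0-9 = -9; p=9
v=8: even, count = (-9)*2+8 = -10; p=10
v=5: not even, count = (-10)-5 = -15; p=15
v=11: not even, count = (-15)-11 = -26; p=26
v=7: not even, count = (-26)-7 = -33; p=33
v=-1: not even, count = (-33)-(-1) = -32; p=32
v=10: even, count = (-32)*2+10 = -54; p=33
v=2: even, count = (-54)*2+2 = -106; p=34
v=0: even, count = (-106)*2+0 = -212; p=35
count-p = (-212)-35 = -247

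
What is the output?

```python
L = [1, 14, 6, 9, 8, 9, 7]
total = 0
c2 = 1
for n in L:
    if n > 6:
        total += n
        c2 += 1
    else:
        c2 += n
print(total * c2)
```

n=1: not >6; c2=2
n=14: >6, total = 0+14 = 14; c2=3
n=6: not >6; c2=9
n=9: >6, total = 14+9 = 23; c2=10
n=8: >6, total = 23+8 = 31; c2=11
n=9: >6, total = 31+9 = 40; c2=12
n=7: >6, total = 40+7 = 47; c2=13
total*c2 = 47*13 = 611

611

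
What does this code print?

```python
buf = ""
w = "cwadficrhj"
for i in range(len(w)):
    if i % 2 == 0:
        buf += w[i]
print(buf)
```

cafch

i=0: add 'c' → 'c'
i=1: skip
i=2: add 'a' → 'ca'
i=3: skip
i=4: add 'f' → 'caf'
i=5: skip
i=6: add 'c' → 'cafc'
i=7: skip
i=8: add 'h' → 'cafch'
i=9: skip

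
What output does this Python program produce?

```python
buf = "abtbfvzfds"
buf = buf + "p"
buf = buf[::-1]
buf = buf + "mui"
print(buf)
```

psdfzvfbtbamui

+ 'p' → 'abtbfvzfdsp'
reverse → 'psdfzvfbtba'
+ 'mui' → 'psdfzvfbtbamui'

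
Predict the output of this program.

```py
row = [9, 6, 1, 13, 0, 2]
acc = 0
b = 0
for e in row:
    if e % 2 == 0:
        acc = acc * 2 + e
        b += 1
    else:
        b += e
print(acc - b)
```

0

e=9: not even; b=9
e=6: even, acc = 0*2+6 = 6; b=10
e=1: not even; b=11
e=13: not even; b=24
e=0: even, acc = 6*2+0 = 12; b=25
e=2: even, acc = 12*2+2 = 26; b=26
acc-b = 26-26 = 0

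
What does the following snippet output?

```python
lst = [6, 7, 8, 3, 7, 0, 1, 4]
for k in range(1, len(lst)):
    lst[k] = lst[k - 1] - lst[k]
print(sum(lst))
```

k=1: lst[1] = 6-7 = -1 → [6, -1, 8, 3, 7, 0, 1, 4]
k=2: lst[2] = (-1)-8 = -9 → [6, -1, -9, 3, 7, 0, 1, 4]
k=3: lst[3] = (-9)-3 = -12 → [6, -1, -9, -12, 7, 0, 1, 4]
k=4: lst[4] = (-12)-7 = -19 → [6, -1, -9, -12, -19, 0, 1, 4]
k=5: lst[5] = (-19)-0 = -19 → [6, -1, -9, -12, -19, -19, 1, 4]
k=6: lst[6] = (-19)-1 = -20 → [6, -1, -9, -12, -19, -19, -20, 4]
k=7: lst[7] = (-20)-4 = -24 → [6, -1, -9, -12, -19, -19, -20, -24]
sum = -98

-98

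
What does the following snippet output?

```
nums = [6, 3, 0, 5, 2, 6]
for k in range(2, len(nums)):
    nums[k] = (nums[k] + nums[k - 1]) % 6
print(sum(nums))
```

k=2: nums[2] = (0+3)%6 = 3 → [6, 3, 3, 5, 2, 6]
k=3: nums[3] = (5+3)%6 = 2 → [6, 3, 3, 2, 2, 6]
k=4: nums[4] = (2+2)%6 = 4 → [6, 3, 3, 2, 4, 6]
k=5: nums[5] = (6+4)%6 = 4 → [6, 3, 3, 2, 4, 4]
sum = 22

22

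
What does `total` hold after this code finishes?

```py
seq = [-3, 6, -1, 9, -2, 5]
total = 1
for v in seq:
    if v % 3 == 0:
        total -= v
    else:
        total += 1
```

v=-3: %3==0, total = 1-(-3) = 4
v=6: %3==0, total = 4-6 = -2
v=-1: not %3==0, total = (-2)+1 = -1
v=9: %3==0, total = (-1)-9 = -10
v=-2: not %3==0, total = (-10)+1 = -9
v=5: not %3==0, total = (-9)+1 = -8

-8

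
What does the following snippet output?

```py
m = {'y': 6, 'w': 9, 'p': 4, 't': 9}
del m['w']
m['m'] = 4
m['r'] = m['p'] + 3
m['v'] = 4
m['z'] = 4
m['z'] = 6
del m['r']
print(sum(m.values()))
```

33

del 'w' → {'y': 6, 'p': 4, 't': 9}
m['m'] = 4 → {'y': 6, 'p': 4, 't': 9, 'm': 4}
m['r'] = m['p']+3 = 7 → {'y': 6, 'p': 4, 't': 9, 'm': 4, 'r': 7}
m['v'] = 4 → {'y': 6, 'p': 4, 't': 9, 'm': 4, 'r': 7, 'v': 4}
m['z'] = 4 → {'y': 6, 'p': 4, 't': 9, 'm': 4, 'r': 7, 'v': 4, 'z': 4}
m['z'] = 6 → {'y': 6, 'p': 4, 't': 9, 'm': 4, 'r': 7, 'v': 4, 'z': 6}
del 'r' → {'y': 6, 'p': 4, 't': 9, 'm': 4, 'v': 4, 'z': 6}
sum of values = 33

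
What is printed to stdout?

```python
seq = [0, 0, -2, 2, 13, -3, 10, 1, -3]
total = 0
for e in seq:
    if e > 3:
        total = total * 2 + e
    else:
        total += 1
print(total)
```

56

e=0: not >3, total = 0+1 = 1
e=0: not >3, total = 1+1 = 2
e=-2: not >3, total = 2+1 = 3
e=2: not >3, total = 3+1 = 4
e=13: >3, total = 4*2+13 = 21
e=-3: not >3, total = 21+1 = 22
e=10: >3, total = 22*2+10 = 54
e=1: not >3, total = 54+1 = 55
e=-3: not >3, total = 55+1 = 56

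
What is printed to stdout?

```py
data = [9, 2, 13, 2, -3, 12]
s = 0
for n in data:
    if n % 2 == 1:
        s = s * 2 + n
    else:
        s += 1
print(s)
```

66

n=9: odd, s = 0*2+9 = 9
n=2: not odd, s = 9+1 = 10
n=13: odd, s = 10*2+13 = 33
n=2: not odd, s = 33+1 = 34
n=-3: odd, s = 34*2+(-3) = 65
n=12: not odd, s = 65+1 = 66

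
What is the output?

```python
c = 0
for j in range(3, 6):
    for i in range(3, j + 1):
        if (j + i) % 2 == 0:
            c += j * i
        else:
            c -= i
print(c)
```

j=3,i=3: even sum, c = 0+9 = 9
j=4,i=3: odd sum, c = 9-3 = 6
j=4,i=4: even sum, c = 6+16 = 22
j=5,i=3: even sum, c = 22+15 = 37
j=5,i=4: odd sum, c = 37-4 = 33
j=5,i=5: even sum, c = 33+25 = 58

58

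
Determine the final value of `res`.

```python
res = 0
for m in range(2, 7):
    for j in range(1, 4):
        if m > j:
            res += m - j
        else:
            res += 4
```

m=2,j=1: 2>1, res = 0+1 = 1
m=2,j=2: not 2>2, res = 1+4 = 5
m=2,j=3: not 2>3, res = 5+4 = 9
m=3,j=1: 3>1, res = 9+2 = 11
m=3,j=2: 3>2, res = 11+1 = 12
m=3,j=3: not 3>3, res = 12+4 = 16
m=4,j=1: 4>1, res = 16+3 = 19
m=4,j=2: 4>2, res = 19+2 = 21
m=4,j=3: 4>3, res = 21+1 = 22
m=5,j=1: 5>1, res = 22+4 = 26
m=5,j=2: 5>2, res = 26+3 = 29
m=5,j=3: 5>3, res = 29+2 = 31
m=6,j=1: 6>1, res = 31+5 = 36
m=6,j=2: 6>2, res = 36+4 = 40
m=6,j=3: 6>3, res = 40+3 = 43

43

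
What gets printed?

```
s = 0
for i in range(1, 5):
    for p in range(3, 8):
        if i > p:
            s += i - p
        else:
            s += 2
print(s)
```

i=1,p=3: not 1>3, s = 0+2 = 2
i=1,p=4: not 1>4, s = 2+2 = 4
i=1,p=5: not 1>5, s = 4+2 = 6
i=1,p=6: not 1>6, s = 6+2 = 8
i=1,p=7: not 1>7, s = 8+2 = 10
i=2,p=3: not 2>3, s = 10+2 = 12
i=2,p=4: not 2>4, s = 12+2 = 14
i=2,p=5: not 2>5, s = 14+2 = 16
i=2,p=6: not 2>6, s = 16+2 = 18
i=2,p=7: not 2>7, s = 18+2 = 20
i=3,p=3: not 3>3, s = 20+2 = 22
i=3,p=4: not 3>4, s = 22+2 = 24
i=3,p=5: not 3>5, s = 24+2 = 26
i=3,p=6: not 3>6, s = 26+2 = 28
i=3,p=7: not 3>7, s = 28+2 = 30
i=4,p=3: 4>3, s = 30+1 = 31
i=4,p=4: not 4>4, s = 31+2 = 33
i=4,p=5: not 4>5, s = 33+2 = 35
i=4,p=6: not 4>6, s = 35+2 = 37
i=4,p=7: not 4>7, s = 37+2 = 39

39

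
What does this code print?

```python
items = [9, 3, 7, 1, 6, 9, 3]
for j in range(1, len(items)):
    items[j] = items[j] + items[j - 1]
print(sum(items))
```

j=1: items[1] = 3+9 = 12 → [9, 12, 7, 1, 6, 9, 3]
j=2: items[2] = 7+12 = 19 → [9, 12, 19, 1, 6, 9, 3]
j=3: items[3] = 1+19 = 20 → [9, 12, 19, 20, 6, 9, 3]
j=4: items[4] = 6+20 = 26 → [9, 12, 19, 20, 26, 9, 3]
j=5: items[5] = 9+26 = 35 → [9, 12, 19, 20, 26, 35, 3]
j=6: items[6] = 3+35 = 38 → [9, 12, 19, 20, 26, 35, 38]
sum = 159

159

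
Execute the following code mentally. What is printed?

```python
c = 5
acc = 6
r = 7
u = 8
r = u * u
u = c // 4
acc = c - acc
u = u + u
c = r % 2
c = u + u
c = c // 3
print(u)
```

r = 8*8 = 64
u = 5//4 = 1
acc = 5-6 = -1
u = 1+1 = 2
c = 64%2 = 0
c = 2+2 = 4
c = 4//3 = 1

2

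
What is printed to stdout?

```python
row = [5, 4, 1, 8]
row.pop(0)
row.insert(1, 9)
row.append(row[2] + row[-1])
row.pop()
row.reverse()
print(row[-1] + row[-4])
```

12

pop(0) removes 5 → [4, 1, 8]
insert 9 at 1 → [4, 9, 1, 8]
append row[2]+row[-1] = 1+8 = 9 → [4, 9, 1, 8, 9]
pop() removes 9 → [4, 9, 1, 8]
reverse → [8, 1, 9, 4]
row[-1]+row[-4] = 4+8 = 12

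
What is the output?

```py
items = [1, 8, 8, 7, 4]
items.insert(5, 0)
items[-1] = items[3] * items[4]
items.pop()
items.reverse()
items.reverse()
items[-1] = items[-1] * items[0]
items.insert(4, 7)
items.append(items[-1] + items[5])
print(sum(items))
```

43

insert 0 at 5 → [1, 8, 8, 7, 4, 0]
items[-1] = items[3]*items[4] = 7*4 = 28 → [1, 8, 8, 7, 4, 28]
pop() removes 28 → [1, 8, 8, 7, 4]
reverse → [4, 7, 8, 8, 1]
reverse → [1, 8, 8, 7, 4]
items[-1] = items[-1]*items[0] = 4*1 = 4 → [1, 8, 8, 7, 4]
insert 7 at 4 → [1, 8, 8, 7, 7, 4]
append items[-1]+items[5] = 4+4 = 8 → [1, 8, 8, 7, 7, 4, 8]
sum = 43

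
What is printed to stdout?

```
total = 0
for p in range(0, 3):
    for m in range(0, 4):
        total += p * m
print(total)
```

18

p=0,m=0: total = 0+0 = 0
p=0,m=1: total = 0+0 = 0
p=0,m=2: total = 0+0 = 0
p=0,m=3: total = 0+0 = 0
p=1,m=0: total = 0+0 = 0
p=1,m=1: total = 0+1 = 1
p=1,m=2: total = 1+2 = 3
p=1,m=3: total = 3+3 = 6
p=2,m=0: total = 6+0 = 6
p=2,m=1: total = 6+2 = 8
p=2,m=2: total = 8+4 = 12
p=2,m=3: total = 12+6 = 18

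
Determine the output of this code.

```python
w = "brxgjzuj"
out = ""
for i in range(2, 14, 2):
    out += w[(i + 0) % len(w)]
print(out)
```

xjubxj

i=2: add w[2]='x' → 'x'
i=4: add w[4]='j' → 'xj'
i=6: add w[6]='u' → 'xju'
i=8: add w[0]='b' → 'xjub'
i=10: add w[2]='x' → 'xjubx'
i=12: add w[4]='j' → 'xjubxj'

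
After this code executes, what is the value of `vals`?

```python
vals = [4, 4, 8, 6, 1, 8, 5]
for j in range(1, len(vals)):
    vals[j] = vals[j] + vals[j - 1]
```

j=1: vals[1] = 4+4 = 8 → [4, 8, 8, 6, 1, 8, 5]
j=2: vals[2] = 8+8 = 16 → [4, 8, 16, 6, 1, 8, 5]
j=3: vals[3] = 6+16 = 22 → [4, 8, 16, 22, 1, 8, 5]
j=4: vals[4] = 1+22 = 23 → [4, 8, 16, 22, 23, 8, 5]
j=5: vals[5] = 8+23 = 31 → [4, 8, 16, 22, 23, 31, 5]
j=6: vals[6] = 5+31 = 36 → [4, 8, 16, 22, 23, 31, 36]

[4, 8, 16, 22, 23, 31, 36]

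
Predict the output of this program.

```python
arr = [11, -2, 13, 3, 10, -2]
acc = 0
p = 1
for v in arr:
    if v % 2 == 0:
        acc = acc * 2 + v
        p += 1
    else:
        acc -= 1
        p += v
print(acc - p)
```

-37

v=11: not even, acc = 0-1 = -1; p=12
v=-2: even, acc = (-1)*2+(-2) = -4; p=13
v=13: not even, acc = (-4)-1 = -5; p=26
v=3: not even, acc = (-5)-1 = -6; p=29
v=10: even, acc = (-6)*2+10 = -2; p=30
v=-2: even, acc = (-2)*2+(-2) = -6; p=31
acc-p = (-6)-31 = -37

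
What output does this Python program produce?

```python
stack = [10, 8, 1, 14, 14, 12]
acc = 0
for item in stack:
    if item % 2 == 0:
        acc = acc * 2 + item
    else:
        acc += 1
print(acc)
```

328

item=10: even, acc = 0*2+10 = 10
item=8: even, acc = 10*2+8 = 28
item=1: not even, acc = 28+1 = 29
item=14: even, acc = 29*2+14 = 72
item=14: even, acc = 72*2+14 = 158
item=12: even, acc = 158*2+12 = 328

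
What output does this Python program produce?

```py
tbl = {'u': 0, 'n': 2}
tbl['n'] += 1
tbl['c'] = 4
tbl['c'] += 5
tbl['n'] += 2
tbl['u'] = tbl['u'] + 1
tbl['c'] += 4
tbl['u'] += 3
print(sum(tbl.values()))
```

tbl['n'] = 2+1 = 3 → {'u': 0, 'n': 3}
tbl['c'] = 4 → {'u': 0, 'n': 3, 'c': 4}
tbl['c'] = 4+5 = 9 → {'u': 0, 'n': 3, 'c': 9}
tbl['n'] = 3+2 = 5 → {'u': 0, 'n': 5, 'c': 9}
tbl['u'] = tbl['u']+1 = 1 → {'u': 1, 'n': 5, 'c': 9}
tbl['c'] = 9+4 = 13 → {'u': 1, 'n': 5, 'c': 13}
tbl['u'] = 1+3 = 4 → {'u': 4, 'n': 5, 'c': 13}
sum of values = 22

22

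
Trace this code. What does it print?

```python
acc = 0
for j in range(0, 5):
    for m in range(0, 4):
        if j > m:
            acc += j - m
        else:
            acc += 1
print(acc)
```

30

j=0,m=0: not 0>0, acc = 0+1 = 1
j=0,m=1: not 0>1, acc = 1+1 = 2
j=0,m=2: not 0>2, acc = 2+1 = 3
j=0,m=3: not 0>3, acc = 3+1 = 4
j=1,m=0: 1>0, acc = 4+1 = 5
j=1,m=1: not 1>1, acc = 5+1 = 6
j=1,m=2: not 1>2, acc = 6+1 = 7
j=1,m=3: not 1>3, acc = 7+1 = 8
j=2,m=0: 2>0, acc = 8+2 = 10
j=2,m=1: 2>1, acc = 10+1 = 11
j=2,m=2: not 2>2, acc = 11+1 = 12
j=2,m=3: not 2>3, acc = 12+1 = 13
j=3,m=0: 3>0, acc = 13+3 = 16
j=3,m=1: 3>1, acc = 16+2 = 18
j=3,m=2: 3>2, acc = 18+1 = 19
j=3,m=3: not 3>3, acc = 19+1 = 20
j=4,m=0: 4>0, acc = 20+4 = 24
j=4,m=1: 4>1, acc = 24+3 = 27
j=4,m=2: 4>2, acc = 27+2 = 29
j=4,m=3: 4>3, acc = 29+1 = 30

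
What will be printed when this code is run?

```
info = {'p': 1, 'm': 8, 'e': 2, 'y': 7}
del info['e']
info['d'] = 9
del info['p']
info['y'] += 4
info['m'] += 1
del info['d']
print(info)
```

{'m': 9, 'y': 11}

del 'e' → {'p': 1, 'm': 8, 'y': 7}
info['d'] = 9 → {'p': 1, 'm': 8, 'y': 7, 'd': 9}
del 'p' → {'m': 8, 'y': 7, 'd': 9}
info['y'] = 7+4 = 11 → {'m': 8, 'y': 11, 'd': 9}
info['m'] = 8+1 = 9 → {'m': 9, 'y': 11, 'd': 9}
del 'd' → {'m': 9, 'y': 11}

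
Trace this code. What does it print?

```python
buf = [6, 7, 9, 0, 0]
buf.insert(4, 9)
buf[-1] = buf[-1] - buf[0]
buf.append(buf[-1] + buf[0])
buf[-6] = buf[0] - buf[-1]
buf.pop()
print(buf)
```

insert 9 at 4 → [6, 7, 9, 0, 9, 0]
buf[-1] = buf[-1]-buf[0] = 0-6 = -6 → [6, 7, 9, 0, 9, -6]
append buf[-1]+buf[0] = (-6)+6 = 0 → [6, 7, 9, 0, 9, -6, 0]
buf[-6] = buf[0]-buf[-1] = 6-0 = 6 → [6, 6, 9, 0, 9, -6, 0]
pop() removes 0 → [6, 6, 9, 0, 9, -6]

[6, 6, 9, 0, 9, -6]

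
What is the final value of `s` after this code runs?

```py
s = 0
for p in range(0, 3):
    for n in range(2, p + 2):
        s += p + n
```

p=1,n=2: s = 0+3 = 3
p=2,n=2: s = 3+4 = 7
p=2,n=3: s = 7+5 = 12

12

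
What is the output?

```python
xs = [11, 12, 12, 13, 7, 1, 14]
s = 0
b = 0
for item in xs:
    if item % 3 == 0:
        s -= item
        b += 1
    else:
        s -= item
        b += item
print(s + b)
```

item=11: not %3==0, s = 0-11 = -11; b=11
item=12: %3==0, s = (-11)-12 = -23; b=12
item=12: %3==0, s = (-23)-12 = -35; b=13
item=13: not %3==0, s = (-35)-13 = -48; b=26
item=7: not %3==0, s = (-48)-7 = -55; b=33
item=1: not %3==0, s = (-55)-1 = -56; b=34
item=14: not %3==0, s = (-56)-14 = -70; b=48
s+b = (-70)+48 = -22

-22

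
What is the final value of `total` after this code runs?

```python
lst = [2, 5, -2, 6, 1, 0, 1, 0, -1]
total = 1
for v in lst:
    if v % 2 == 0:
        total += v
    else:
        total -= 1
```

v=2: even, total = 1+2 = 3
v=5: not even, total = 3-1 = 2
v=-2: even, total = 2+(-2) = 0
v=6: even, total = 0+6 = 6
v=1: not even, total = 6-1 = 5
v=0: even, total = 5+0 = 5
v=1: not even, total = 5-1 = 4
v=0: even, total = 4+0 = 4
v=-1: not even, total = 4-1 = 3

3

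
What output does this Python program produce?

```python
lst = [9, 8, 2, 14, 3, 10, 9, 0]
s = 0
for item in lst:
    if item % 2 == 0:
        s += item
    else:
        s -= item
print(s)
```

item=9: not even, s = 0-9 = -9
item=8: even, s = (-9)+8 = -1
item=2: even, s = (-1)+2 = 1
item=14: even, s = 1+14 = 15
item=3: not even, s = 15-3 = 12
item=10: even, s = 12+10 = 22
item=9: not even, s = 22-9 = 13
item=0: even, s = 13+0 = 13

13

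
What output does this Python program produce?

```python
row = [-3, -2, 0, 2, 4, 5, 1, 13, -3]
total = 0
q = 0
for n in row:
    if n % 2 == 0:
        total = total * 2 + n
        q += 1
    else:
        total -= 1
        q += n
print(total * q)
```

n=-3: not even, total = 0-1 = -1; q=-3
n=-2: even, total = (-1)*2+(-2) = -4; q=-2
n=0: even, total = (-4)*2+0 = -8; q=-1
n=2: even, total = (-8)*2+2 = -14; q=0
n=4: even, total = (-14)*2+4 = -24; q=1
n=5: not even, total = (-24)-1 = -25; q=6
n=1: not even, total = (-25)-1 = -26; q=7
n=13: not even, total = (-26)-1 = -27; q=20
n=-3: not even, total = (-27)-1 = -28; q=17
total*q = (-28)*17 = -476

-476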